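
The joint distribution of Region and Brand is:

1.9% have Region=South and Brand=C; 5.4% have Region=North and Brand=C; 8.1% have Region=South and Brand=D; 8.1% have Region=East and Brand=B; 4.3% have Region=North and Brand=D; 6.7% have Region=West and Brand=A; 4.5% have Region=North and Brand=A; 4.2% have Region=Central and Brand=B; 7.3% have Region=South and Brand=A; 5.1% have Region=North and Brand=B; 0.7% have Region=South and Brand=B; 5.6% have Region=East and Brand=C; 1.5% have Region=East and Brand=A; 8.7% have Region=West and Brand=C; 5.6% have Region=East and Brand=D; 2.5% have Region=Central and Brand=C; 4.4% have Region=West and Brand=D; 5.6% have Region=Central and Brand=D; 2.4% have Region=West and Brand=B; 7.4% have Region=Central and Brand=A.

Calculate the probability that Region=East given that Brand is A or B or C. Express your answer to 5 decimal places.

P(Brand=A) = 0.045 + 0.073 + 0.015 + 0.067 + 0.074 = 0.274.
P(Brand=B) = 0.051 + 0.007 + 0.081 + 0.024 + 0.042 = 0.205.
P(Brand=C) = 0.054 + 0.019 + 0.056 + 0.087 + 0.025 = 0.241.
P(Brand ∈ {A, B, C}) = 0.274 + 0.205 + 0.241 = 0.720; P(Region=East, Brand ∈ {A, B, C}) = 0.015 + 0.081 + 0.056 = 0.152.
P(Region=East | Brand ∈ {A, B, C}) = 0.152/0.720 = 0.21111.

0.21111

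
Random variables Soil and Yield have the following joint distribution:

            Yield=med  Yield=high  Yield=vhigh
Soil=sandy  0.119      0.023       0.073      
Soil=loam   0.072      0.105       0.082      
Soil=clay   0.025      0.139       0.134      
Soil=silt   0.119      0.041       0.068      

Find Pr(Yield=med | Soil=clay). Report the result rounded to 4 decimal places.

0.0839

P(Soil=clay) = 0.025 + 0.139 + 0.134 = 0.298.
P(Yield=med | Soil=clay) = 0.025/0.298 = 0.0839.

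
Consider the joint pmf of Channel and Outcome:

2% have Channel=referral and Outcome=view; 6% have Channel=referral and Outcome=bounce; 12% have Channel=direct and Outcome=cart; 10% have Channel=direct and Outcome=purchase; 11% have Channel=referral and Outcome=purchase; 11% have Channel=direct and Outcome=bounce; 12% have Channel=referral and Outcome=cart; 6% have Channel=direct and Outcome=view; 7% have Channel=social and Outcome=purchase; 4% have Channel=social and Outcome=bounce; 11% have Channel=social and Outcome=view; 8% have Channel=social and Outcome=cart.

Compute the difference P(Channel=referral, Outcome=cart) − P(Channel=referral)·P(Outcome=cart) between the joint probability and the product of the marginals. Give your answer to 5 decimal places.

0.02080

P(Channel=referral) = 0.06 + 0.02 + 0.12 + 0.11 = 0.31.
P(Outcome=cart) = 0.08 + 0.12 + 0.12 = 0.32.
P(Channel=referral, Outcome=cart) − P(Channel=referral)P(Outcome=cart) = 0.12 − 0.31×0.32 = 0.02080.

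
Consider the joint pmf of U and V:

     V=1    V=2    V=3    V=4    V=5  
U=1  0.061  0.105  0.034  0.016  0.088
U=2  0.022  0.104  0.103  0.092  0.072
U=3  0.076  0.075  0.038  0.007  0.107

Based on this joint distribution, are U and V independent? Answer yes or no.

no

P(U=2) = 0.393 and P(V=4) = 0.115, so their product is 0.04520, but P(U=2, V=4) = 0.092. Since these differ, U and V are not independent.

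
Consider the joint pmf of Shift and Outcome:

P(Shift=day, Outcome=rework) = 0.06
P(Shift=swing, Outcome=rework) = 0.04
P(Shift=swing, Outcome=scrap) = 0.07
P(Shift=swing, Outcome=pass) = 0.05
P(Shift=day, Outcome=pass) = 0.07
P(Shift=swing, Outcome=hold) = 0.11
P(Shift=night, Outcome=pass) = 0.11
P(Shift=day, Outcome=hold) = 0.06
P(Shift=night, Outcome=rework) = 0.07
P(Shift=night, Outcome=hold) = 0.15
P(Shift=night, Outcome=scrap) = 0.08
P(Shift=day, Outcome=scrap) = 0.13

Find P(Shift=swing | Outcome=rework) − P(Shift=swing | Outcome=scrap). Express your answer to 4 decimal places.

-0.0147

P(Outcome=rework) = 0.06 + 0.04 + 0.07 = 0.17; P(Shift=swing | Outcome=rework) = 0.04/0.17 = 0.23529.
P(Outcome=scrap) = 0.13 + 0.07 + 0.08 = 0.28; P(Shift=swing | Outcome=scrap) = 0.07/0.28 = 0.25000.
Difference = -0.0147.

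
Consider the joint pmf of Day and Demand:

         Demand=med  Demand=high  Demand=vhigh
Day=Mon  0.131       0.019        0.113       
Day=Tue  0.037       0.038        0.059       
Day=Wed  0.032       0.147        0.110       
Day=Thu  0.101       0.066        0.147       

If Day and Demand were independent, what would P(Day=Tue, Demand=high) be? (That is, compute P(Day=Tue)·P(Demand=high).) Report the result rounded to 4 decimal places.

P(Day=Tue) = 0.037 + 0.038 + 0.059 = 0.134.
P(Demand=high) = 0.019 + 0.038 + 0.147 + 0.066 = 0.270.
Product: 0.134 × 0.270 = 0.0362.

0.0362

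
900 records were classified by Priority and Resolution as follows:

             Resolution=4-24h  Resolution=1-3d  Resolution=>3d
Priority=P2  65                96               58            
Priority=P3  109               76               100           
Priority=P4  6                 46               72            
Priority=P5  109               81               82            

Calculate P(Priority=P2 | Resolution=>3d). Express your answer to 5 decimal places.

Total with Resolution=>3d: 58 + 100 + 72 + 82 = 312.
P(Priority=P2 | Resolution=>3d) = 58/312 = 0.18590.

0.18590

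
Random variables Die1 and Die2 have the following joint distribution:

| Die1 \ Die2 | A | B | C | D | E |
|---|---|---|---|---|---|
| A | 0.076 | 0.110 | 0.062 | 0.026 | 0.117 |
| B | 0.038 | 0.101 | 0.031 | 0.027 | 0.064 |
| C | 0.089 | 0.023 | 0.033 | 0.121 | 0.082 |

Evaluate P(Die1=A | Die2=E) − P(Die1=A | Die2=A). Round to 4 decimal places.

P(Die2=E) = 0.117 + 0.064 + 0.082 = 0.263; P(Die1=A | Die2=E) = 0.117/0.263 = 0.44487.
P(Die2=A) = 0.076 + 0.038 + 0.089 = 0.203; P(Die1=A | Die2=A) = 0.076/0.203 = 0.37438.
Difference = 0.0705.

0.0705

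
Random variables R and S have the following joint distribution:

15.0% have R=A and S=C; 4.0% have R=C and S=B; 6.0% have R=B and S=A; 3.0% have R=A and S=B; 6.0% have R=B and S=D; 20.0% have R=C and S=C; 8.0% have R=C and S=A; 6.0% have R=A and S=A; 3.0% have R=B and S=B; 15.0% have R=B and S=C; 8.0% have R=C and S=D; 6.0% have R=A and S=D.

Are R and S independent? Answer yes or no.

yes

Every cell satisfies P(R,S) = P(R)·P(S). For instance P(R=A) = 0.300, P(S=B) = 0.100, and 0.300×0.100 = 0.030 matches the joint entry. So R and S are independent.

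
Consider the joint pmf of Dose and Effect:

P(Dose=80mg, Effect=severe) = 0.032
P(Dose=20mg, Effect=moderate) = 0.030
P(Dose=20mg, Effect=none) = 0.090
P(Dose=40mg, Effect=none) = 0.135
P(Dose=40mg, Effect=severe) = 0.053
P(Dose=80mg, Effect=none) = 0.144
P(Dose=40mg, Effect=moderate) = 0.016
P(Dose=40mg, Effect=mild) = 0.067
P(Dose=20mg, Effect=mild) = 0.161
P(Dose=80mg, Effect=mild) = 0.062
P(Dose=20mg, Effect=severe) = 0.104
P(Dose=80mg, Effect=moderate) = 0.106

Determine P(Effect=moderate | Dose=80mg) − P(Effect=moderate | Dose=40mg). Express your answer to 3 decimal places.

P(Dose=80mg) = 0.144 + 0.062 + 0.106 + 0.032 = 0.344; P(Effect=moderate | Dose=80mg) = 0.106/0.344 = 0.3081.
P(Dose=40mg) = 0.135 + 0.067 + 0.016 + 0.053 = 0.271; P(Effect=moderate | Dose=40mg) = 0.016/0.271 = 0.0590.
Difference = 0.249.

0.249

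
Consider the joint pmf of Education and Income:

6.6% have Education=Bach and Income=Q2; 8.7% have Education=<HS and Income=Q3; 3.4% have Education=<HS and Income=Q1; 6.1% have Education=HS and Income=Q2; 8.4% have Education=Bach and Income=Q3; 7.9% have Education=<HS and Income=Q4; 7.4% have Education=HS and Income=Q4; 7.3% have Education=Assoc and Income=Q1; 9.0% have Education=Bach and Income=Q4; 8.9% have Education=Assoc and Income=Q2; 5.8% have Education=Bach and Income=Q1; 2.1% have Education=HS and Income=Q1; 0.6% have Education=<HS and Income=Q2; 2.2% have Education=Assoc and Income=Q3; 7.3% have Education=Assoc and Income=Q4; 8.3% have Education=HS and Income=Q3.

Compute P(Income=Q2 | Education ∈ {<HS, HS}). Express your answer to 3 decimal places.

0.151

P(Education=<HS) = 0.034 + 0.006 + 0.087 + 0.079 = 0.206.
P(Education=HS) = 0.021 + 0.061 + 0.083 + 0.074 = 0.239.
P(Education ∈ {<HS, HS}) = 0.206 + 0.239 = 0.445; P(Income=Q2, Education ∈ {<HS, HS}) = 0.006 + 0.061 = 0.067.
P(Income=Q2 | Education ∈ {<HS, HS}) = 0.067/0.445 = 0.151.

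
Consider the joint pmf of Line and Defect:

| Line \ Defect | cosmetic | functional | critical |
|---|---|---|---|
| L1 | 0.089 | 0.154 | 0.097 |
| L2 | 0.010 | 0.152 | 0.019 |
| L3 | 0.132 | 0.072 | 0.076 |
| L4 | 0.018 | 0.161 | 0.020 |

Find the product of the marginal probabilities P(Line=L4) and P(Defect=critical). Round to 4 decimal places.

0.0422

P(Line=L4) = 0.018 + 0.161 + 0.020 = 0.199.
P(Defect=critical) = 0.097 + 0.019 + 0.076 + 0.020 = 0.212.
Product: 0.199 × 0.212 = 0.0422.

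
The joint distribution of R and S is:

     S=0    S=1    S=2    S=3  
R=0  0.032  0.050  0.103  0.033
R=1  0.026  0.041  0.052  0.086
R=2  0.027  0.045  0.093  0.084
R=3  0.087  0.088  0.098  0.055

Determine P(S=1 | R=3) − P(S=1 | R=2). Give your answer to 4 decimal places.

0.0876

P(R=3) = 0.087 + 0.088 + 0.098 + 0.055 = 0.328; P(S=1 | R=3) = 0.088/0.328 = 0.26829.
P(R=2) = 0.027 + 0.045 + 0.093 + 0.084 = 0.249; P(S=1 | R=2) = 0.045/0.249 = 0.18072.
Difference = 0.0876.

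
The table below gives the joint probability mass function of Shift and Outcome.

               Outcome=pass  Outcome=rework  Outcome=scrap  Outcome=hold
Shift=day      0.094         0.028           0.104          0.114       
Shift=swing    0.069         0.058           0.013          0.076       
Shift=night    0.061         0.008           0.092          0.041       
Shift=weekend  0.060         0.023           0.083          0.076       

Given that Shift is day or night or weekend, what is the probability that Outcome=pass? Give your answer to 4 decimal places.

P(Shift=day) = 0.094 + 0.028 + 0.104 + 0.114 = 0.340.
P(Shift=night) = 0.061 + 0.008 + 0.092 + 0.041 = 0.202.
P(Shift=weekend) = 0.060 + 0.023 + 0.083 + 0.076 = 0.242.
P(Shift ∈ {day, night, weekend}) = 0.340 + 0.202 + 0.242 = 0.784; P(Outcome=pass, Shift ∈ {day, night, weekend}) = 0.094 + 0.061 + 0.060 = 0.215.
P(Outcome=pass | Shift ∈ {day, night, weekend}) = 0.215/0.784 = 0.2742.

0.2742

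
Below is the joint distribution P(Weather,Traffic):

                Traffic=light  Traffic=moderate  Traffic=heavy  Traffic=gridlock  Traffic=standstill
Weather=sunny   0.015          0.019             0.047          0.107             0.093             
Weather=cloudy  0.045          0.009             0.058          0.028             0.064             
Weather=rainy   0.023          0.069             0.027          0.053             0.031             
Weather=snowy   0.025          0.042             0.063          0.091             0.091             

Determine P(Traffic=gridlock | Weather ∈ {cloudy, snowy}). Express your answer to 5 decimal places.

P(Weather=cloudy) = 0.045 + 0.009 + 0.058 + 0.028 + 0.064 = 0.204.
P(Weather=snowy) = 0.025 + 0.042 + 0.063 + 0.091 + 0.091 = 0.312.
P(Weather ∈ {cloudy, snowy}) = 0.204 + 0.312 = 0.516; P(Traffic=gridlock, Weather ∈ {cloudy, snowy}) = 0.028 + 0.091 = 0.119.
P(Traffic=gridlock | Weather ∈ {cloudy, snowy}) = 0.119/0.516 = 0.23062.

0.23062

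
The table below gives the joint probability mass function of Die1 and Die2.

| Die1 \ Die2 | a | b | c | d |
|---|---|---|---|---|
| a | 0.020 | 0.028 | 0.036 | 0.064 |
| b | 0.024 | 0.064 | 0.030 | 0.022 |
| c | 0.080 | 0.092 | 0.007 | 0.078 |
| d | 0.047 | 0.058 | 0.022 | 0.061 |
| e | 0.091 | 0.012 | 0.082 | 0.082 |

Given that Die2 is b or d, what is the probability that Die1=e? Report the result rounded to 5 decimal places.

P(Die2=b) = 0.028 + 0.064 + 0.092 + 0.058 + 0.012 = 0.254.
P(Die2=d) = 0.064 + 0.022 + 0.078 + 0.061 + 0.082 = 0.307.
P(Die2 ∈ {b, d}) = 0.254 + 0.307 = 0.561; P(Die1=e, Die2 ∈ {b, d}) = 0.012 + 0.082 = 0.094.
P(Die1=e | Die2 ∈ {b, d}) = 0.094/0.561 = 0.16756.

0.16756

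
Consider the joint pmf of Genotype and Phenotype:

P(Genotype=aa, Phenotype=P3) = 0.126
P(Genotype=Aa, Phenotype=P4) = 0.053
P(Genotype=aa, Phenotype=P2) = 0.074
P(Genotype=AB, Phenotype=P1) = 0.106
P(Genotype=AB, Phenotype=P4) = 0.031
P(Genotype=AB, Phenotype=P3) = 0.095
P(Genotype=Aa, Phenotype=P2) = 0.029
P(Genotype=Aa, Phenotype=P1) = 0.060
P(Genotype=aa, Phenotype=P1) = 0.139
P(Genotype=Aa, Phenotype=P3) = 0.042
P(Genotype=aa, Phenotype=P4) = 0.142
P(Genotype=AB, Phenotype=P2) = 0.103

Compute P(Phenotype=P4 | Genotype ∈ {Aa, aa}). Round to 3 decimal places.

0.293

P(Genotype=Aa) = 0.060 + 0.029 + 0.042 + 0.053 = 0.184.
P(Genotype=aa) = 0.139 + 0.074 + 0.126 + 0.142 = 0.481.
P(Genotype ∈ {Aa, aa}) = 0.184 + 0.481 = 0.665; P(Phenotype=P4, Genotype ∈ {Aa, aa}) = 0.053 + 0.142 = 0.195.
P(Phenotype=P4 | Genotype ∈ {Aa, aa}) = 0.195/0.665 = 0.293.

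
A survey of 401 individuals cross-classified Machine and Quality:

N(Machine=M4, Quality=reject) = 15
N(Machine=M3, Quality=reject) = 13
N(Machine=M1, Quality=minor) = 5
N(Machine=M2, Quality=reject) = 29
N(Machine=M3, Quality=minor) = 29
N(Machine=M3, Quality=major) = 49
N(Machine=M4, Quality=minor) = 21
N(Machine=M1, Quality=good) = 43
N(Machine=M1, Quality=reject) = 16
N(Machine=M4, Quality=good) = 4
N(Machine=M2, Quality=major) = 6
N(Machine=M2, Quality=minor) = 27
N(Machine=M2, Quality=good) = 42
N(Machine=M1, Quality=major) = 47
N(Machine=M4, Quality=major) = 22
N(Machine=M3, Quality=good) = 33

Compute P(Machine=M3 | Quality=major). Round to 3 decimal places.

0.395

Total with Quality=major: 47 + 6 + 49 + 22 = 124.
P(Machine=M3 | Quality=major) = 49/124 = 0.395.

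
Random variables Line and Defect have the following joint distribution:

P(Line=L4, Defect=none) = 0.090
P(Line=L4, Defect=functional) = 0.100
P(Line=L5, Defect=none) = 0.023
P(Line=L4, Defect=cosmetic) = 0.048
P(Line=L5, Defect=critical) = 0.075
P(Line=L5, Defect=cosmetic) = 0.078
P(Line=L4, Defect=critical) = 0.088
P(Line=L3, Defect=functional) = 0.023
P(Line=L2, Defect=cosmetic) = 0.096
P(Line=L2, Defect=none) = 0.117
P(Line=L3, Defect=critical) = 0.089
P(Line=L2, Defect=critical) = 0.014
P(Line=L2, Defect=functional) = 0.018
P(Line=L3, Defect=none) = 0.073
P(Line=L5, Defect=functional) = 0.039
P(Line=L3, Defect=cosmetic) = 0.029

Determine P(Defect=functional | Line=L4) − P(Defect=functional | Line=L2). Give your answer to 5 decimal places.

P(Line=L4) = 0.090 + 0.048 + 0.100 + 0.088 = 0.326; P(Defect=functional | Line=L4) = 0.100/0.326 = 0.306748.
P(Line=L2) = 0.117 + 0.096 + 0.018 + 0.014 = 0.245; P(Defect=functional | Line=L2) = 0.018/0.245 = 0.073469.
Difference = 0.23328.

0.23328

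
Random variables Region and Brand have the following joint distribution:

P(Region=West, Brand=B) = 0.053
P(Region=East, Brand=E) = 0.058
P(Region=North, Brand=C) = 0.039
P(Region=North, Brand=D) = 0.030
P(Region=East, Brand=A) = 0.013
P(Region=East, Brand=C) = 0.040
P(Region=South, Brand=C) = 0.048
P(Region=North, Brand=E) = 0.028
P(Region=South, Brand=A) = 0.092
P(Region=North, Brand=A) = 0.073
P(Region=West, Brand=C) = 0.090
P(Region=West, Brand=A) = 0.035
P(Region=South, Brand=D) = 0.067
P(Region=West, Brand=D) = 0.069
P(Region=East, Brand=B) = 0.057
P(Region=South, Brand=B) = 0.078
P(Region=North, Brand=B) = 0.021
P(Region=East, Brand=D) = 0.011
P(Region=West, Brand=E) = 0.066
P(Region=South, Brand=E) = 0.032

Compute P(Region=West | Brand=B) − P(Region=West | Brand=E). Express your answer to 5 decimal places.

P(Brand=B) = 0.021 + 0.078 + 0.057 + 0.053 = 0.209; P(Region=West | Brand=B) = 0.053/0.209 = 0.253589.
P(Brand=E) = 0.028 + 0.032 + 0.058 + 0.066 = 0.184; P(Region=West | Brand=E) = 0.066/0.184 = 0.358696.
Difference = -0.10511.

-0.10511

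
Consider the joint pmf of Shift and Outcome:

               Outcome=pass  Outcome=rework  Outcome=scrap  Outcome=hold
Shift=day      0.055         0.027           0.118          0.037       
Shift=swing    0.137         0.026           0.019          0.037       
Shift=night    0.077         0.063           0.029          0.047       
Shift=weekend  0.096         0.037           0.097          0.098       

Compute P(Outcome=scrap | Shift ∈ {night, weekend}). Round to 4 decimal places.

0.2316

P(Shift=night) = 0.077 + 0.063 + 0.029 + 0.047 = 0.216.
P(Shift=weekend) = 0.096 + 0.037 + 0.097 + 0.098 = 0.328.
P(Shift ∈ {night, weekend}) = 0.216 + 0.328 = 0.544; P(Outcome=scrap, Shift ∈ {night, weekend}) = 0.029 + 0.097 = 0.126.
P(Outcome=scrap | Shift ∈ {night, weekend}) = 0.126/0.544 = 0.2316.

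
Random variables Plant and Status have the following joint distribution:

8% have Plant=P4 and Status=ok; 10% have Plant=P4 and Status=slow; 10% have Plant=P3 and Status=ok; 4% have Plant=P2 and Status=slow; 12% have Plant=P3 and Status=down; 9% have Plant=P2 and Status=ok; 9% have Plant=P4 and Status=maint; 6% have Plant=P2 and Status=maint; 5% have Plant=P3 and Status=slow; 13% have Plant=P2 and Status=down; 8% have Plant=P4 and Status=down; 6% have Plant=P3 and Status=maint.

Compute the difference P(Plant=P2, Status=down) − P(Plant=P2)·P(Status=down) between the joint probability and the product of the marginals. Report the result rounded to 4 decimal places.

P(Plant=P2) = 0.09 + 0.04 + 0.13 + 0.06 = 0.32.
P(Status=down) = 0.13 + 0.12 + 0.08 = 0.33.
P(Plant=P2, Status=down) − P(Plant=P2)P(Status=down) = 0.13 − 0.32×0.33 = 0.0244.

0.0244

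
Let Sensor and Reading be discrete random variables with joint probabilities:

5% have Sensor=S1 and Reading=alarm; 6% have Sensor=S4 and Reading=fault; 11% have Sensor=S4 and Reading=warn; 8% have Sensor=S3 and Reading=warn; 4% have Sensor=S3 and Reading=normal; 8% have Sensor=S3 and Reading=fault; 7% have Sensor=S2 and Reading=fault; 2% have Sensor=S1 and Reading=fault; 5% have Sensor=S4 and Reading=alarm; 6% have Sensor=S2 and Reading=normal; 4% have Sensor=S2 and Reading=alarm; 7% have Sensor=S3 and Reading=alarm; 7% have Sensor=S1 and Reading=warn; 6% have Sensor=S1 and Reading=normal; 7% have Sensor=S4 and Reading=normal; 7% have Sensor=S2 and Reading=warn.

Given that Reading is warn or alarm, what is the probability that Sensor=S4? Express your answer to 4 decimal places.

P(Reading=warn) = 0.07 + 0.07 + 0.08 + 0.11 = 0.33.
P(Reading=alarm) = 0.05 + 0.04 + 0.07 + 0.05 = 0.21.
P(Reading ∈ {warn, alarm}) = 0.33 + 0.21 = 0.54; P(Sensor=S4, Reading ∈ {warn, alarm}) = 0.11 + 0.05 = 0.16.
P(Sensor=S4 | Reading ∈ {warn, alarm}) = 0.16/0.54 = 0.2963.

0.2963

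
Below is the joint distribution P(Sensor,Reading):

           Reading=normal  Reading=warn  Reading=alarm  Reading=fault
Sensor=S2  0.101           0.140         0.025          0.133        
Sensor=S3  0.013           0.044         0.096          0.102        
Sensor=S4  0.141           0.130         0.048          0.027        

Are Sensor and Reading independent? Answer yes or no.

P(Sensor=S4) = 0.346 and P(Reading=fault) = 0.262, so their product is 0.09065, but P(Sensor=S4, Reading=fault) = 0.027. Since these differ, Sensor and Reading are not independent.

no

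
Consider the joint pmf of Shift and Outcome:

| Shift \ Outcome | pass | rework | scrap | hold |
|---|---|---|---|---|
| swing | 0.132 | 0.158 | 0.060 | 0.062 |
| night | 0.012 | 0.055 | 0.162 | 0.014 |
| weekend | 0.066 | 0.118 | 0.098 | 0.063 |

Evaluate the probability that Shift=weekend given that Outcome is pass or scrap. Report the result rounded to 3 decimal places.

P(Outcome=pass) = 0.132 + 0.012 + 0.066 = 0.210.
P(Outcome=scrap) = 0.060 + 0.162 + 0.098 = 0.320.
P(Outcome ∈ {pass, scrap}) = 0.210 + 0.320 = 0.530; P(Shift=weekend, Outcome ∈ {pass, scrap}) = 0.066 + 0.098 = 0.164.
P(Shift=weekend | Outcome ∈ {pass, scrap}) = 0.164/0.530 = 0.309.

0.309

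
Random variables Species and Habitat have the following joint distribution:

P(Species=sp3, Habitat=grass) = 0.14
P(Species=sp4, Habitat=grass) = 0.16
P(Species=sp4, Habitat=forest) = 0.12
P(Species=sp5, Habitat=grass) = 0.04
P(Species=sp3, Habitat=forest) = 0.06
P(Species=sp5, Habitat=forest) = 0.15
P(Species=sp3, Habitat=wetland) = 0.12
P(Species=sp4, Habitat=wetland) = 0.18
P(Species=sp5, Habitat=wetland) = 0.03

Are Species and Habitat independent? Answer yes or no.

no

P(Species=sp5) = 0.22 and P(Habitat=forest) = 0.33, so their product is 0.0726, but P(Species=sp5, Habitat=forest) = 0.15. Since these differ, Species and Habitat are not independent.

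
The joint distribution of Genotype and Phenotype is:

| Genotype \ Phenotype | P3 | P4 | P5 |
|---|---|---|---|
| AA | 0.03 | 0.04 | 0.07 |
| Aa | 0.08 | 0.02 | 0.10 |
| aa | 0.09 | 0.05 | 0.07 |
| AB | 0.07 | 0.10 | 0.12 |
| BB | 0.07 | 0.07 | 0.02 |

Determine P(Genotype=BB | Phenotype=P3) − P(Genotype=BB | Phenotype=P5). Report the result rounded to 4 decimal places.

0.1533

P(Phenotype=P3) = 0.03 + 0.08 + 0.09 + 0.07 + 0.07 = 0.34; P(Genotype=BB | Phenotype=P3) = 0.07/0.34 = 0.20588.
P(Phenotype=P5) = 0.07 + 0.10 + 0.07 + 0.12 + 0.02 = 0.38; P(Genotype=BB | Phenotype=P5) = 0.02/0.38 = 0.05263.
Difference = 0.1533.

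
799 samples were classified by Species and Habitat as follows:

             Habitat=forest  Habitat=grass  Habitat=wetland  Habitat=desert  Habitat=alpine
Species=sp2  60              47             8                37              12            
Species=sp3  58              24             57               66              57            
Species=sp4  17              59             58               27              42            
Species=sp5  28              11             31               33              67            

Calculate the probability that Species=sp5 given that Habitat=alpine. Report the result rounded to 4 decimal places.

0.3764

Total with Habitat=alpine: 12 + 57 + 42 + 67 = 178.
P(Species=sp5 | Habitat=alpine) = 67/178 = 0.3764.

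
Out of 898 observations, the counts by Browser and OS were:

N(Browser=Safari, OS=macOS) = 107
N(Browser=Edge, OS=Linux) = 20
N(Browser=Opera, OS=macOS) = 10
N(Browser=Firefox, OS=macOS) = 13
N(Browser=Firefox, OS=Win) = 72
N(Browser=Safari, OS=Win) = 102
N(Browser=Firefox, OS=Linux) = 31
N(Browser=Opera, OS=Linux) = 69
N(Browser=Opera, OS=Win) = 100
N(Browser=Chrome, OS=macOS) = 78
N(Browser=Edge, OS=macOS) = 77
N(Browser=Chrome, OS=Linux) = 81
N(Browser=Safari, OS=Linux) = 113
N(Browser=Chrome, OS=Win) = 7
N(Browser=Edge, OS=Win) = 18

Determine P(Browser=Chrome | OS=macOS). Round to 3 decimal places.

0.274

Total with OS=macOS: 78 + 13 + 107 + 77 + 10 = 285.
P(Browser=Chrome | OS=macOS) = 78/285 = 0.274.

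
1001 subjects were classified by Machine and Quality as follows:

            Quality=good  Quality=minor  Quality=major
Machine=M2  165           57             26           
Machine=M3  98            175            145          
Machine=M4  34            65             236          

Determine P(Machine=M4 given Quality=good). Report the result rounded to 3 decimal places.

Total with Quality=good: 165 + 98 + 34 = 297.
P(Machine=M4 | Quality=good) = 34/297 = 0.114.

0.114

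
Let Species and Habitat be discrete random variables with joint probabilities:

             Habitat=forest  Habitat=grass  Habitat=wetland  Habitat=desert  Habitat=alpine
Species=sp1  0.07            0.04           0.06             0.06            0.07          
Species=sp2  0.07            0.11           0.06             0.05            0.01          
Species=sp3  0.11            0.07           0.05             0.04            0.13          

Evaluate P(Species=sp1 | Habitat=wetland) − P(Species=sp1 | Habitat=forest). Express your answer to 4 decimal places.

0.0729

P(Habitat=wetland) = 0.06 + 0.06 + 0.05 = 0.17; P(Species=sp1 | Habitat=wetland) = 0.06/0.17 = 0.35294.
P(Habitat=forest) = 0.07 + 0.07 + 0.11 = 0.25; P(Species=sp1 | Habitat=forest) = 0.07/0.25 = 0.28000.
Difference = 0.0729.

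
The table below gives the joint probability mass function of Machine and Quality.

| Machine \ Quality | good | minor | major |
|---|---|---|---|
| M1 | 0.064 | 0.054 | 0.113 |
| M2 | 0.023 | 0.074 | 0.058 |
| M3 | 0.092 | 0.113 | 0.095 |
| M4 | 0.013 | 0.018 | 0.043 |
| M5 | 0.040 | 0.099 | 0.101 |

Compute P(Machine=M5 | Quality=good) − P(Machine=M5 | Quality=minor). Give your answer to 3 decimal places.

P(Quality=good) = 0.064 + 0.023 + 0.092 + 0.013 + 0.040 = 0.232; P(Machine=M5 | Quality=good) = 0.040/0.232 = 0.1724.
P(Quality=minor) = 0.054 + 0.074 + 0.113 + 0.018 + 0.099 = 0.358; P(Machine=M5 | Quality=minor) = 0.099/0.358 = 0.2765.
Difference = -0.104.

-0.104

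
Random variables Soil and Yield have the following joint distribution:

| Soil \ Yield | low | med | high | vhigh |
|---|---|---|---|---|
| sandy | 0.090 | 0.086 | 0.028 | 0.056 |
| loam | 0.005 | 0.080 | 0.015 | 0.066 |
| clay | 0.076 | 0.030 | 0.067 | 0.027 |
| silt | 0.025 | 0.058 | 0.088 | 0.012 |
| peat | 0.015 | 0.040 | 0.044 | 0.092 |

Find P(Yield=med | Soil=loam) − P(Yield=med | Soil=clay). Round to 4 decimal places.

P(Soil=loam) = 0.005 + 0.080 + 0.015 + 0.066 = 0.166; P(Yield=med | Soil=loam) = 0.080/0.166 = 0.48193.
P(Soil=clay) = 0.076 + 0.030 + 0.067 + 0.027 = 0.200; P(Yield=med | Soil=clay) = 0.030/0.200 = 0.15000.
Difference = 0.3319.

0.3319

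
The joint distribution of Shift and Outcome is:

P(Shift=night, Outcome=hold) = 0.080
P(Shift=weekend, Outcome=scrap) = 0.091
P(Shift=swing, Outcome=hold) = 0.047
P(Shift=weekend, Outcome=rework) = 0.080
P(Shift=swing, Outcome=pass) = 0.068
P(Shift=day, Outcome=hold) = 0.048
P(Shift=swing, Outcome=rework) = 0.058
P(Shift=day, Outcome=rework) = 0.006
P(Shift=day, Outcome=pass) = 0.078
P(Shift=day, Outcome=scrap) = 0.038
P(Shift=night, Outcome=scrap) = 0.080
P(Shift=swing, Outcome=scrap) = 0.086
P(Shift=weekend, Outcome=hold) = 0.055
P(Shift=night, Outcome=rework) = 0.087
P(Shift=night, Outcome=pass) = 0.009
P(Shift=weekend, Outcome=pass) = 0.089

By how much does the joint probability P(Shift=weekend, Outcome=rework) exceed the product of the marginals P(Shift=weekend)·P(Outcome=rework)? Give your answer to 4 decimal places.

0.0072

P(Shift=weekend) = 0.089 + 0.080 + 0.091 + 0.055 = 0.315.
P(Outcome=rework) = 0.006 + 0.058 + 0.087 + 0.080 = 0.231.
P(Shift=weekend, Outcome=rework) − P(Shift=weekend)P(Outcome=rework) = 0.080 − 0.315×0.231 = 0.0072.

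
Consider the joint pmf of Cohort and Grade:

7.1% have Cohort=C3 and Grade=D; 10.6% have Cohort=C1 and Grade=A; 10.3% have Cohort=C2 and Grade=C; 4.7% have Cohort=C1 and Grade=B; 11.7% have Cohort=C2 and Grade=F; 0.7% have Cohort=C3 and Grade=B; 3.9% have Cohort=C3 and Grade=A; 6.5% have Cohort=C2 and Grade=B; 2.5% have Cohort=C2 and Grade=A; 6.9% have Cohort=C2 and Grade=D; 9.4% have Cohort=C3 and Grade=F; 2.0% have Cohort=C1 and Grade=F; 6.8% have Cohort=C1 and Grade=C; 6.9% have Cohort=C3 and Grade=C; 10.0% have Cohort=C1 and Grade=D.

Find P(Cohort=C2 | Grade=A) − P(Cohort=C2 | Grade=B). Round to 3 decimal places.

-0.399

P(Grade=A) = 0.106 + 0.025 + 0.039 = 0.170; P(Cohort=C2 | Grade=A) = 0.025/0.170 = 0.1471.
P(Grade=B) = 0.047 + 0.065 + 0.007 = 0.119; P(Cohort=C2 | Grade=B) = 0.065/0.119 = 0.5462.
Difference = -0.399.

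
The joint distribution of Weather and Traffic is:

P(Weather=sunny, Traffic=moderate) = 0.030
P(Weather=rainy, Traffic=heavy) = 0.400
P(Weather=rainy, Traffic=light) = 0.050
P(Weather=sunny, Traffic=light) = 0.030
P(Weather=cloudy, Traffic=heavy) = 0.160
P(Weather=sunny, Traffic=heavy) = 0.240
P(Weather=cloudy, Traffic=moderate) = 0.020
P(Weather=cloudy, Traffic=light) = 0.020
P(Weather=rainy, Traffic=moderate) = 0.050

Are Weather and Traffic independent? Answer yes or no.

Every cell satisfies P(Weather,Traffic) = P(Weather)·P(Traffic). For instance P(Weather=sunny) = 0.300, P(Traffic=heavy) = 0.800, and 0.300×0.800 = 0.240 matches the joint entry. So Weather and Traffic are independent.

yes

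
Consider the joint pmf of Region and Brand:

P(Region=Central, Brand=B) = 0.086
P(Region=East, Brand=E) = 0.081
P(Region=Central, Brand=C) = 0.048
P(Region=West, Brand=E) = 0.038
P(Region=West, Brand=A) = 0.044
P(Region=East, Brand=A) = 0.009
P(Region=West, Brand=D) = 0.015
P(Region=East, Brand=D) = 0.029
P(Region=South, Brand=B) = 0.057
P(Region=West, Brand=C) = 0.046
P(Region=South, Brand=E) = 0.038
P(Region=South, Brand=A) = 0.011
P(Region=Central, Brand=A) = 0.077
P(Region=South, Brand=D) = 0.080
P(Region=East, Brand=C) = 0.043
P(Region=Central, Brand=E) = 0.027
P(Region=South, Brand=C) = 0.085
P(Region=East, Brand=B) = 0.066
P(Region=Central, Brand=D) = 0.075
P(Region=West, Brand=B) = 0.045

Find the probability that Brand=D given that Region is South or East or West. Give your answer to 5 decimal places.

P(Region=South) = 0.011 + 0.057 + 0.085 + 0.080 + 0.038 = 0.271.
P(Region=East) = 0.009 + 0.066 + 0.043 + 0.029 + 0.081 = 0.228.
P(Region=West) = 0.044 + 0.045 + 0.046 + 0.015 + 0.038 = 0.188.
P(Region ∈ {South, East, West}) = 0.271 + 0.228 + 0.188 = 0.687; P(Brand=D, Region ∈ {South, East, West}) = 0.080 + 0.029 + 0.015 = 0.124.
P(Brand=D | Region ∈ {South, East, West}) = 0.124/0.687 = 0.18049.

0.18049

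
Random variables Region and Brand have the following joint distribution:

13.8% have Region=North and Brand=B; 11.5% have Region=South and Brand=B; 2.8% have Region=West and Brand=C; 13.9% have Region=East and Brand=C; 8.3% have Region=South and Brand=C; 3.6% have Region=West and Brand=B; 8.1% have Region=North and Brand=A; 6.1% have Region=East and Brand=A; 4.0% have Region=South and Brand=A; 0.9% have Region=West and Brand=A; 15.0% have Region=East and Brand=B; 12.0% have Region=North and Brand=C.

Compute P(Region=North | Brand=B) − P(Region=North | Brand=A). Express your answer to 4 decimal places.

P(Brand=B) = 0.138 + 0.115 + 0.150 + 0.036 = 0.439; P(Region=North | Brand=B) = 0.138/0.439 = 0.31435.
P(Brand=A) = 0.081 + 0.040 + 0.061 + 0.009 = 0.191; P(Region=North | Brand=A) = 0.081/0.191 = 0.42408.
Difference = -0.1097.

-0.1097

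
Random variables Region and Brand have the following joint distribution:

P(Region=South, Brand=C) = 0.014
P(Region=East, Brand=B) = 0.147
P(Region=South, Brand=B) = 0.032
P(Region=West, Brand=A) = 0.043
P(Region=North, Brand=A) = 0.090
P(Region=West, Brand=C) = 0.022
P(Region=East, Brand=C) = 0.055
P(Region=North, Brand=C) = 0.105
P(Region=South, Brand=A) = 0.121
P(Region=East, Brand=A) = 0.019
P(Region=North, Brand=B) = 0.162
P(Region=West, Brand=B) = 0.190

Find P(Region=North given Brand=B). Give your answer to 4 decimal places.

P(Brand=B) = 0.162 + 0.032 + 0.147 + 0.190 = 0.531.
P(Region=North | Brand=B) = 0.162/0.531 = 0.3051.

0.3051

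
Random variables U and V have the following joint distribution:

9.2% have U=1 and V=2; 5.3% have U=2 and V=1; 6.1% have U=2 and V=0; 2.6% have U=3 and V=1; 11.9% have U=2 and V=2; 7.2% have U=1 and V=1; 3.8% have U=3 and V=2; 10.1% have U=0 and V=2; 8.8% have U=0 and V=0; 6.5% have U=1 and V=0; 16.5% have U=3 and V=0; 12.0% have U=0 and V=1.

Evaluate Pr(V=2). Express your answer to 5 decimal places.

P(V=2) = 0.101 + 0.092 + 0.119 + 0.038 = 0.350.

0.35000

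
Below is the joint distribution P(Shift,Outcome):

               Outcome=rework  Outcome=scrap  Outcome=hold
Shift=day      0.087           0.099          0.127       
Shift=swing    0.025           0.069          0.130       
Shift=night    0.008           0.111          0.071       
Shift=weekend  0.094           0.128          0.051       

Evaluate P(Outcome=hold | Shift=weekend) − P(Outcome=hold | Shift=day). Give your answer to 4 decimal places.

P(Shift=weekend) = 0.094 + 0.128 + 0.051 = 0.273; P(Outcome=hold | Shift=weekend) = 0.051/0.273 = 0.18681.
P(Shift=day) = 0.087 + 0.099 + 0.127 = 0.313; P(Outcome=hold | Shift=day) = 0.127/0.313 = 0.40575.
Difference = -0.2189.

-0.2189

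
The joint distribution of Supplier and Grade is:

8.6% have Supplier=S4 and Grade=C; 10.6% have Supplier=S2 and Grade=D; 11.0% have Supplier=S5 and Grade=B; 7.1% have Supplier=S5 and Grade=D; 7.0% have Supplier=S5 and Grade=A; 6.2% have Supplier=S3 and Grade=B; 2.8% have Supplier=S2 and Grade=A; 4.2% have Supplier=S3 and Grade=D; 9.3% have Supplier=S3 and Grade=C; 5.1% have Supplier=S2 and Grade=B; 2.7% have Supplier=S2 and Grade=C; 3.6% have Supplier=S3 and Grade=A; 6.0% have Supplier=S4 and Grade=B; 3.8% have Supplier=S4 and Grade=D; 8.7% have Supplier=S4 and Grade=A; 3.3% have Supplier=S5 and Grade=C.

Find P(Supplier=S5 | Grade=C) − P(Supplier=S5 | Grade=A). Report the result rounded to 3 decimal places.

-0.179

P(Grade=C) = 0.027 + 0.093 + 0.086 + 0.033 = 0.239; P(Supplier=S5 | Grade=C) = 0.033/0.239 = 0.1381.
P(Grade=A) = 0.028 + 0.036 + 0.087 + 0.070 = 0.221; P(Supplier=S5 | Grade=A) = 0.070/0.221 = 0.3167.
Difference = -0.179.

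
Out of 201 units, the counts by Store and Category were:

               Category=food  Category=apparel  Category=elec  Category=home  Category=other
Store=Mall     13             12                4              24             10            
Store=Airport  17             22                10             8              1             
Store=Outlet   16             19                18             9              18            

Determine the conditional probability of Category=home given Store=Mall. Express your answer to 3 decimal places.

Total with Store=Mall: 13 + 12 + 4 + 24 + 10 = 63.
P(Category=home | Store=Mall) = 24/63 = 0.381.

0.381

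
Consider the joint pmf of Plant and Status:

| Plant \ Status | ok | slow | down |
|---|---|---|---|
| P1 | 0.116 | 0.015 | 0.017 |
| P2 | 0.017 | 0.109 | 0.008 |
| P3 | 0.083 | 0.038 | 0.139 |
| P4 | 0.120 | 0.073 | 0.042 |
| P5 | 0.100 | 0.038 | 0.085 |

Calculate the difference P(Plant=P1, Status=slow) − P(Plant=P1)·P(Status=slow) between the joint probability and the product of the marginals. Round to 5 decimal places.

-0.02540

P(Plant=P1) = 0.116 + 0.015 + 0.017 = 0.148.
P(Status=slow) = 0.015 + 0.109 + 0.038 + 0.073 + 0.038 = 0.273.
P(Plant=P1, Status=slow) − P(Plant=P1)P(Status=slow) = 0.015 − 0.148×0.273 = -0.02540.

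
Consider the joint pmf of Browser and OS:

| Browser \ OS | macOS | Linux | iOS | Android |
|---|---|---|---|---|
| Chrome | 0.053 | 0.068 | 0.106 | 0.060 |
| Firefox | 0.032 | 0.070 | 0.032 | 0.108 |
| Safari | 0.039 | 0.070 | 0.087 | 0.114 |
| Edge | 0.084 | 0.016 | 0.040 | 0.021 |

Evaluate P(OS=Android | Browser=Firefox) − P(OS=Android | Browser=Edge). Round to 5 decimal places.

P(Browser=Firefox) = 0.032 + 0.070 + 0.032 + 0.108 = 0.242; P(OS=Android | Browser=Firefox) = 0.108/0.242 = 0.446281.
P(Browser=Edge) = 0.084 + 0.016 + 0.040 + 0.021 = 0.161; P(OS=Android | Browser=Edge) = 0.021/0.161 = 0.130435.
Difference = 0.31585.

0.31585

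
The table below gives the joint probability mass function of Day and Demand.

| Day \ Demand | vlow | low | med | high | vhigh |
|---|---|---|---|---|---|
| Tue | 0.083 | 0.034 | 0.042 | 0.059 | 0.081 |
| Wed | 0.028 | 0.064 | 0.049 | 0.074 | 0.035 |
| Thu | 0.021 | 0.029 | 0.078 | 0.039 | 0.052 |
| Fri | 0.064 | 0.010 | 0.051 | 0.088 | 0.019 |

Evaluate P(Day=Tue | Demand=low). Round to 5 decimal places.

P(Demand=low) = 0.034 + 0.064 + 0.029 + 0.010 = 0.137.
P(Day=Tue | Demand=low) = 0.034/0.137 = 0.24818.

0.24818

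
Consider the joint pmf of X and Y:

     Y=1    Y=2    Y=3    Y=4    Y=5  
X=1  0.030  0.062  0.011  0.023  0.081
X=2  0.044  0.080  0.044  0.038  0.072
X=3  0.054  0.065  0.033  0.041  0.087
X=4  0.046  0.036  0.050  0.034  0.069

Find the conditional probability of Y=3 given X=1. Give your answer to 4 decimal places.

P(X=1) = 0.030 + 0.062 + 0.011 + 0.023 + 0.081 = 0.207.
P(Y=3 | X=1) = 0.011/0.207 = 0.0531.

0.0531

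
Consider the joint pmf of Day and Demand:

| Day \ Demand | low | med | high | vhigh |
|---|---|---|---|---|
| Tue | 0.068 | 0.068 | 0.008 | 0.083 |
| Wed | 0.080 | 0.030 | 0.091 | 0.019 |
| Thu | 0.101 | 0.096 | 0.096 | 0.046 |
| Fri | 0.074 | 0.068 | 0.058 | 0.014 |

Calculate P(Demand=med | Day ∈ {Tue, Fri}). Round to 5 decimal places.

P(Day=Tue) = 0.068 + 0.068 + 0.008 + 0.083 = 0.227.
P(Day=Fri) = 0.074 + 0.068 + 0.058 + 0.014 = 0.214.
P(Day ∈ {Tue, Fri}) = 0.227 + 0.214 = 0.441; P(Demand=med, Day ∈ {Tue, Fri}) = 0.068 + 0.068 = 0.136.
P(Demand=med | Day ∈ {Tue, Fri}) = 0.136/0.441 = 0.30839.

0.30839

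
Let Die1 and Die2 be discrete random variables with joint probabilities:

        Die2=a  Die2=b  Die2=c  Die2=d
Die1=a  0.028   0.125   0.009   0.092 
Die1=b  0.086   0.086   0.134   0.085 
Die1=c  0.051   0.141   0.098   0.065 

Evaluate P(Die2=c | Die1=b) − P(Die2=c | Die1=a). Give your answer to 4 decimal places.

0.3073

P(Die1=b) = 0.086 + 0.086 + 0.134 + 0.085 = 0.391; P(Die2=c | Die1=b) = 0.134/0.391 = 0.34271.
P(Die1=a) = 0.028 + 0.125 + 0.009 + 0.092 = 0.254; P(Die2=c | Die1=a) = 0.009/0.254 = 0.03543.
Difference = 0.3073.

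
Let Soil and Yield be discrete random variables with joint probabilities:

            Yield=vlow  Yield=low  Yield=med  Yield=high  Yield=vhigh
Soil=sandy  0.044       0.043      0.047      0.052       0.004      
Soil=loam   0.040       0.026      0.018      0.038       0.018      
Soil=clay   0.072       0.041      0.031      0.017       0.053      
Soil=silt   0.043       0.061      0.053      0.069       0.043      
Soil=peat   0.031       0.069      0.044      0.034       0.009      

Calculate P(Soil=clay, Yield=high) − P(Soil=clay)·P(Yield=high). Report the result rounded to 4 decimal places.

P(Soil=clay) = 0.072 + 0.041 + 0.031 + 0.017 + 0.053 = 0.214.
P(Yield=high) = 0.052 + 0.038 + 0.017 + 0.069 + 0.034 = 0.210.
P(Soil=clay, Yield=high) − P(Soil=clay)P(Yield=high) = 0.017 − 0.214×0.210 = -0.0279.

-0.0279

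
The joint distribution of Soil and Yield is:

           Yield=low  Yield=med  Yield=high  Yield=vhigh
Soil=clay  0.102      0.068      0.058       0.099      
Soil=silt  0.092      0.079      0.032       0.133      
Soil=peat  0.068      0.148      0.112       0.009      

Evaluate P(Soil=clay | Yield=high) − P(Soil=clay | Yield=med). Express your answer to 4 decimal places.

P(Yield=high) = 0.058 + 0.032 + 0.112 = 0.202; P(Soil=clay | Yield=high) = 0.058/0.202 = 0.28713.
P(Yield=med) = 0.068 + 0.079 + 0.148 = 0.295; P(Soil=clay | Yield=med) = 0.068/0.295 = 0.23051.
Difference = 0.0566.

0.0566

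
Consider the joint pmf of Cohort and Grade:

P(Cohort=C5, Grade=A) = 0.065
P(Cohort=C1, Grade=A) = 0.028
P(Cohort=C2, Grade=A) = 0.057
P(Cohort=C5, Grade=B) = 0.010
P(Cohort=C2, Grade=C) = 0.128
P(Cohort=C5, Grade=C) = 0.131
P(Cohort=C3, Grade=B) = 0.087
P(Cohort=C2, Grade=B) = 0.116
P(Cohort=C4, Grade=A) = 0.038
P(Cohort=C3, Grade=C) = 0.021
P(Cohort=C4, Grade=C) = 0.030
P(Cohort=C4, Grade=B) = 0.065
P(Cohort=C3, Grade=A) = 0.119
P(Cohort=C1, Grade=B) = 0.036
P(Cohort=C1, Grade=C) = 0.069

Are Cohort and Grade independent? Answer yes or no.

no

P(Cohort=C3) = 0.227 and P(Grade=C) = 0.379, so their product is 0.08603, but P(Cohort=C3, Grade=C) = 0.021. Since these differ, Cohort and Grade are not independent.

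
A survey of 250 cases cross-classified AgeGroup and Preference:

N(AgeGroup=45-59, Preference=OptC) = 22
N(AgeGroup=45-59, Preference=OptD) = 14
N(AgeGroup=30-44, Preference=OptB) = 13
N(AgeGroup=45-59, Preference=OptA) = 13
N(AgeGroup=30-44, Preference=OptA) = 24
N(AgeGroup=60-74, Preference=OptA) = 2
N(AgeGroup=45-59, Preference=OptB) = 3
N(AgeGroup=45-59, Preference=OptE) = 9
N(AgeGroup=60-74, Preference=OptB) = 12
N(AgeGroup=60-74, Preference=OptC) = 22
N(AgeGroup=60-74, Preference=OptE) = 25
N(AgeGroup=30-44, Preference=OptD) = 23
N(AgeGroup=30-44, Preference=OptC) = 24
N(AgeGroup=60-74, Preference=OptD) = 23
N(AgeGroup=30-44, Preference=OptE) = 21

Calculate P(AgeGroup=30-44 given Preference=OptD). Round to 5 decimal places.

Total with Preference=OptD: 23 + 14 + 23 = 60.
P(AgeGroup=30-44 | Preference=OptD) = 23/60 = 0.38333.

0.38333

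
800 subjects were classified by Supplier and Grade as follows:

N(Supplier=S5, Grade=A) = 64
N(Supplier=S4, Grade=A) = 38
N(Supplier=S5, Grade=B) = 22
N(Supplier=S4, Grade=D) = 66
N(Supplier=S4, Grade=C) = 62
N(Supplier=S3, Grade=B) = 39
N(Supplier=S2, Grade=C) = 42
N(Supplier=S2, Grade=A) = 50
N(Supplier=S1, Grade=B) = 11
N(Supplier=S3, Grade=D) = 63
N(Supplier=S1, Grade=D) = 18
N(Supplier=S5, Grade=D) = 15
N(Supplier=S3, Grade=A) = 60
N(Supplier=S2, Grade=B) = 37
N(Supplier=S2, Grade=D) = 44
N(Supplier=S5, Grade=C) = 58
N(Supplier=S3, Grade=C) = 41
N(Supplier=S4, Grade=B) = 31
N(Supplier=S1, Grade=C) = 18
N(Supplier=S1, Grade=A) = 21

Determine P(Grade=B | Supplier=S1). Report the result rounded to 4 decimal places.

Total with Supplier=S1: 21 + 11 + 18 + 18 = 68.
P(Grade=B | Supplier=S1) = 11/68 = 0.1618.

0.1618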